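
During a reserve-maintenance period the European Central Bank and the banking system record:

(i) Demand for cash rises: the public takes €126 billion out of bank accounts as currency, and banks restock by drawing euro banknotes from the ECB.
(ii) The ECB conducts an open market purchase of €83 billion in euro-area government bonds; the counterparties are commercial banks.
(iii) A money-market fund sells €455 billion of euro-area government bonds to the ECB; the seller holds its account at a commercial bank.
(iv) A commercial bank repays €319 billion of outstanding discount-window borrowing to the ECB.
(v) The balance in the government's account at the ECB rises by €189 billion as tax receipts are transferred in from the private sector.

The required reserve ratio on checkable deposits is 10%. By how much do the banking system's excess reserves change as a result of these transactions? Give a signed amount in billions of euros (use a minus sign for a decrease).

-€110 billion

Currency withdrawal €126 billion: reserves −€126B, deposits −€126B.
OMO purchase (from banks) €83 billion: reserves +€83B, deposits 0.
Asset purchase (from non-banks) €455 billion: reserves +€455B, deposits +€455B.
Discount-window repayment €319 billion: reserves −€319B, deposits 0.
Government account inflow €189 billion: reserves −€189B, deposits −€189B.
Totals: Δreserves = −€96B, Δdeposits = +€140B.
Δrequired reserves = 10% × +€140B = +€14B.
Δexcess reserves = Δreserves − Δrequired = −€96B − (+€14B) = -€110 billion.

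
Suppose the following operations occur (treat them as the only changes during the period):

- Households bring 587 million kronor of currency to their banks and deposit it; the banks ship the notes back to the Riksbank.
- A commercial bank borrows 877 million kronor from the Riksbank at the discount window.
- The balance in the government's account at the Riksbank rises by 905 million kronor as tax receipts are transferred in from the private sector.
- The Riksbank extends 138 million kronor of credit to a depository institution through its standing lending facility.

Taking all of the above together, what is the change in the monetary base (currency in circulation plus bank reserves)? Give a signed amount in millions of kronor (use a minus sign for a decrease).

+110 million

Riksbank balance sheet:
  Assets:      Loans to banks +1015M
  Liabilities: Bank reserves +697M, Currency in circulation −587M, Government deposits +905M
Monetary base = currency + reserves: −587M + (+697M) = +110 million.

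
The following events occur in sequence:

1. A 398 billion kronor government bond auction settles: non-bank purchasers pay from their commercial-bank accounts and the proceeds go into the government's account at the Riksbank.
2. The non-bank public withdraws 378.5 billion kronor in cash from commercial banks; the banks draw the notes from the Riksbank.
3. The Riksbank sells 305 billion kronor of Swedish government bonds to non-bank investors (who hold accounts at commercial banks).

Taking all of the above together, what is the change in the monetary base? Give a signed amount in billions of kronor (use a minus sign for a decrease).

Government account inflow 398 billion kronor: reserves shift to a non-base liability → −398B.
Currency withdrawal 378.5 billion kronor: just a shift between currency and reserves — both are base money → 0.
Asset sale (to non-banks) 305 billion kronor: Riksbank balance sheet contracts → −305B.
Net: −398 + 0 − 305 = -703 billion.

-703 billion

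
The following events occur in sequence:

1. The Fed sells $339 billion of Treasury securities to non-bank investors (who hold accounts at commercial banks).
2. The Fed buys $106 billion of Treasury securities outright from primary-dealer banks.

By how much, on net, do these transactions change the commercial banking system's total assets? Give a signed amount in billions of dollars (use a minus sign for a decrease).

-$339 billion

Fed balance sheet:
  Assets:      Securities −$233B
  Liabilities: Bank reserves −$233B
Commercial banking system:
  Assets:      Reserves at CB −$233B, Securities −$106B
  Liabilities: Checkable deposits −$339B
Change in total bank assets = -$339 billion.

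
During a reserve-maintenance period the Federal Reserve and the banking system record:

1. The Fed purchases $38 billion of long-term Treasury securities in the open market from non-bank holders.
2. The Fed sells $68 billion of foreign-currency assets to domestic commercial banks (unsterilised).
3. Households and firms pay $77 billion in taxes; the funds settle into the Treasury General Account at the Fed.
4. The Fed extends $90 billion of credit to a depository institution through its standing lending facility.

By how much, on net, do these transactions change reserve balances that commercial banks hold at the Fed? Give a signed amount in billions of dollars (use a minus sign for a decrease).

-$17 billion

Fed balance sheet:
  Assets:      Securities +$38B, Loans to banks +$90B, Foreign assets −$68B
  Liabilities: Bank reserves −$17B, Government deposits +$77B
So the change in reserve balances that commercial banks hold at the Fed is -$17 billion.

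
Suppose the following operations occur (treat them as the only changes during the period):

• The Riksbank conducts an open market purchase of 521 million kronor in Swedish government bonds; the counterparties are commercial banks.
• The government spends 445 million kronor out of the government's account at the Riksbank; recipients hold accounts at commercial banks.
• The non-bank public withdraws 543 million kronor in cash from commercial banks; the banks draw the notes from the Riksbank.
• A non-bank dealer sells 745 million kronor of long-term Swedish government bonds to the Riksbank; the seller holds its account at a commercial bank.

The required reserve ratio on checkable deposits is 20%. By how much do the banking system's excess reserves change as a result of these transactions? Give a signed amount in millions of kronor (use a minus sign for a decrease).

+1038.6 million

OMO purchase (from banks) 521 million kronor: reserves +521M, deposits 0.
Government spending 445 million kronor: reserves +445M, deposits +445M.
Currency withdrawal 543 million kronor: reserves −543M, deposits −543M.
Asset purchase (from non-banks) 745 million kronor: reserves +745M, deposits +745M.
Totals: Δreserves = +1168M, Δdeposits = +647M.
Δrequired reserves = 20% × +647M = +129.4M.
Δexcess reserves = Δreserves − Δrequired = +1168M − (+129.4M) = +1038.6 million.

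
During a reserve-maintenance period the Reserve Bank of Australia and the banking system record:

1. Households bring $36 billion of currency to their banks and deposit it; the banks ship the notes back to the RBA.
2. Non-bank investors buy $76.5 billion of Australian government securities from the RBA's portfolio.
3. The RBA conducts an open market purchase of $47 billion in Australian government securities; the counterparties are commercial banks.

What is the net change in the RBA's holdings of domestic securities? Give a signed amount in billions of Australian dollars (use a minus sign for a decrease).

Currency deposit $36 billion: the RBA's securities portfolio is untouched → 0.
Asset sale (to non-banks) $76.5 billion: securities removed from the RBA's portfolio → −$76.5B.
OMO purchase (from banks) $47 billion: securities added to the RBA's portfolio → +$47B.
Net: 0 − 76.5 + 47 = -$29.5 billion.

-$29.5 billion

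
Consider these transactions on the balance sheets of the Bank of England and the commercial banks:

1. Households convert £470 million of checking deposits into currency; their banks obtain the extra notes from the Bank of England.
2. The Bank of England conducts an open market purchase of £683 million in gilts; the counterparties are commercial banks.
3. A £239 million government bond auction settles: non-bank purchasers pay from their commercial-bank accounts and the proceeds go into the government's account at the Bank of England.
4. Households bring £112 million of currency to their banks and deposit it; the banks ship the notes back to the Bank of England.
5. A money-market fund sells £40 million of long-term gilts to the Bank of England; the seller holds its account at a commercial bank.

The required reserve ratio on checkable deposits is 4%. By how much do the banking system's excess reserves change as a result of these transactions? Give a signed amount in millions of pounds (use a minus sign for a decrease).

+£148.28 million

Currency withdrawal £470 million: reserves −£470M, deposits −£470M.
OMO purchase (from banks) £683 million: reserves +£683M, deposits 0.
Government account inflow £239 million: reserves −£239M, deposits −£239M.
Currency deposit £112 million: reserves +£112M, deposits +£112M.
Asset purchase (from non-banks) £40 million: reserves +£40M, deposits +£40M.
Totals: Δreserves = +£126M, Δdeposits = −£557M.
Δrequired reserves = 4% × −£557M = −£22.28M.
Δexcess reserves = Δreserves − Δrequired = +£126M − (−£22.28M) = +£148.28 million.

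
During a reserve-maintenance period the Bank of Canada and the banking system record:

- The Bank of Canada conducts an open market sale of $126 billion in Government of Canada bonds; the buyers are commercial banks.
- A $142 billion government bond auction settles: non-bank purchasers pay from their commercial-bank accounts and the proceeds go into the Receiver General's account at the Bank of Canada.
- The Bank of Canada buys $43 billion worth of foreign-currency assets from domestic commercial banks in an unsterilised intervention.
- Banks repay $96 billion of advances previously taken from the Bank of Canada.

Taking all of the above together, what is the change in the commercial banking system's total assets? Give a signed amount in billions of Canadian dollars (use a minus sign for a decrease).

-$238 billion

OMO sale (to banks) $126 billion: just an asset swap on bank balance sheets → 0.
Government account inflow $142 billion: bank balance sheets shrink → −$142B.
FX purchase $43 billion: just an asset swap on bank balance sheets → 0.
Discount-window repayment $96 billion: bank balance sheets shrink → −$96B.
Net: 0 − 142 + 0 − 96 = -$238 billion.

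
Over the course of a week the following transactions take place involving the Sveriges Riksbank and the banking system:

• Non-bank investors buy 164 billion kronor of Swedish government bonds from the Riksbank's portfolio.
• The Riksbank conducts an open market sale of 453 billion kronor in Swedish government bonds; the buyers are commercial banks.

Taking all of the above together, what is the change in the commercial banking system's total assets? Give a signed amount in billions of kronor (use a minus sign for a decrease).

Riksbank balance sheet:
  Assets:      Securities −617B
  Liabilities: Bank reserves −617B
Commercial banking system:
  Assets:      Reserves at CB −617B, Securities +453B
  Liabilities: Checkable deposits −164B
Change in total bank assets = -164 billion.

-164 billion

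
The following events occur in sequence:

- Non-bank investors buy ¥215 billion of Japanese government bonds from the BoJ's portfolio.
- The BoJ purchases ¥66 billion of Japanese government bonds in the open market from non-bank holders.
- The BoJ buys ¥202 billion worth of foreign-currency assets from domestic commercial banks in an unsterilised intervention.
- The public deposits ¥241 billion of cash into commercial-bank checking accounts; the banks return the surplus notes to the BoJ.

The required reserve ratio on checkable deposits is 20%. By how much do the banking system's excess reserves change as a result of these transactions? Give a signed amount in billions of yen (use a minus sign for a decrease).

+¥275.6 billion

Asset sale (to non-banks) ¥215 billion: reserves −¥215B, deposits −¥215B.
Asset purchase (from non-banks) ¥66 billion: reserves +¥66B, deposits +¥66B.
FX purchase ¥202 billion: reserves +¥202B, deposits 0.
Currency deposit ¥241 billion: reserves +¥241B, deposits +¥241B.
Totals: Δreserves = +¥294B, Δdeposits = +¥92B.
Δrequired reserves = 20% × +¥92B = +¥18.4B.
Δexcess reserves = Δreserves − Δrequired = +¥294B − (+¥18.4B) = +¥275.6 billion.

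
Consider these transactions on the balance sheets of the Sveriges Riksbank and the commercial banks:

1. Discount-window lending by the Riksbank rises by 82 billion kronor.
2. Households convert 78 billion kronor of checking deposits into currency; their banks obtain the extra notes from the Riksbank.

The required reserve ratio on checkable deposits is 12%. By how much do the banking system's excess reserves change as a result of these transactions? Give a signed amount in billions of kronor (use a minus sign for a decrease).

+13.36 billion

Discount-window loan 82 billion kronor: reserves +82B, deposits 0.
Currency withdrawal 78 billion kronor: reserves −78B, deposits −78B.
Totals: Δreserves = +4B, Δdeposits = −78B.
Δrequired reserves = 12% × −78B = −9.36B.
Δexcess reserves = Δreserves − Δrequired = +4B − (−9.36B) = +13.36 billion.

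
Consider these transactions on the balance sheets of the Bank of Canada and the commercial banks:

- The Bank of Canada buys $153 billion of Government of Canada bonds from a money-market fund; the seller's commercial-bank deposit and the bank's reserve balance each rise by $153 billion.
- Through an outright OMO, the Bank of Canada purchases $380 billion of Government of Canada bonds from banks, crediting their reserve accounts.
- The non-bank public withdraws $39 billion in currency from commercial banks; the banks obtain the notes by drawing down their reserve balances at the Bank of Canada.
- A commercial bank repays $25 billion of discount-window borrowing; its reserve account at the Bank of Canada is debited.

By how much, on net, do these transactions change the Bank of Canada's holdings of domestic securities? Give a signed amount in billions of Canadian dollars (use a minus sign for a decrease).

+$533 billion

Bank of Canada balance sheet:
  Assets:      Securities +$533B, Loans to banks −$25B
  Liabilities: Bank reserves +$469B, Currency in circulation +$39B
Commercial banking system:
  Assets:      Reserves at CB +$469B, Securities −$380B
  Liabilities: Checkable deposits +$114B, Borrowings from CB −$25B
So the change in the Bank of Canada's holdings of domestic securities is +$533 billion.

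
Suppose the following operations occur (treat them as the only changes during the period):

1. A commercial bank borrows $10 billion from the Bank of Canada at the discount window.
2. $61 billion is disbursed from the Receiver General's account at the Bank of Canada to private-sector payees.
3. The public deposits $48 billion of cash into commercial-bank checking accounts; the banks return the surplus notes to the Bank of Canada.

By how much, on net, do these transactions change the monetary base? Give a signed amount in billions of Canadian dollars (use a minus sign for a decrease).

+$71 billion

Discount-window loan $10 billion: Bank of Canada balance sheet expands → +$10B.
Government spending $61 billion: a non-base liability converts back to reserves → +$61B.
Currency deposit $48 billion: just a shift between currency and reserves — both are base money → 0.
Net: 10 + 61 + 0 = +$71 billion.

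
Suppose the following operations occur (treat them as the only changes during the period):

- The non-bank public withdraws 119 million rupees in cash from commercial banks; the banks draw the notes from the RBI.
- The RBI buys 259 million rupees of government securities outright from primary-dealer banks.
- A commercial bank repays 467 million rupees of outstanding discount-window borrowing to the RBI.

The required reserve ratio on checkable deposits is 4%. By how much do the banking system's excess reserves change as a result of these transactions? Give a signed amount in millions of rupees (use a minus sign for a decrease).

-322.24 million

Currency withdrawal 119 million rupees: reserves −119M, deposits −119M.
OMO purchase (from banks) 259 million rupees: reserves +259M, deposits 0.
Discount-window repayment 467 million rupees: reserves −467M, deposits 0.
Totals: Δreserves = −327M, Δdeposits = −119M.
Δrequired reserves = 4% × −119M = −4.76M.
Δexcess reserves = Δreserves − Δrequired = −327M − (−4.76M) = -322.24 million.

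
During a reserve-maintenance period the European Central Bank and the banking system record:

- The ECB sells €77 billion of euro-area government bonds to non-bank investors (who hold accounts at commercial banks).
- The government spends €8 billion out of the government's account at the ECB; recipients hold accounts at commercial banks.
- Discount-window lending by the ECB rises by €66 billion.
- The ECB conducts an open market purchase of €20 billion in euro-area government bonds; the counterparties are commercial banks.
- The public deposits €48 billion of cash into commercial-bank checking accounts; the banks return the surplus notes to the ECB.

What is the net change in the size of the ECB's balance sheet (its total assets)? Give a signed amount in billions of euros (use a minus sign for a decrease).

ECB balance sheet:
  Assets:      Securities −€57B, Loans to banks +€66B
  Liabilities: Bank reserves +€65B, Currency in circulation −€48B, Government deposits −€8B
Change in total ECB assets = +€9 billion.

+€9 billion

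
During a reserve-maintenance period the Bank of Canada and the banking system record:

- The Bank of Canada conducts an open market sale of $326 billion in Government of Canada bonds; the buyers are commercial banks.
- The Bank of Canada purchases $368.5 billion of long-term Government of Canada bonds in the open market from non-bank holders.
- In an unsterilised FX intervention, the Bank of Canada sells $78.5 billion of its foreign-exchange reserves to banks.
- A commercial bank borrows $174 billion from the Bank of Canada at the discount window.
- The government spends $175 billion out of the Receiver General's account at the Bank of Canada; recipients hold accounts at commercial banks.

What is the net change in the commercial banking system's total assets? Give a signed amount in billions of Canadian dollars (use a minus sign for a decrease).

+$717.5 billion

Bank of Canada balance sheet:
  Assets:      Securities +$42.5B, Loans to banks +$174B, Foreign assets −$78.5B
  Liabilities: Bank reserves +$313B, Government deposits −$175B
Commercial banking system:
  Assets:      Reserves at CB +$313B, Securities +$326B, Foreign assets +$78.5B
  Liabilities: Checkable deposits +$543.5B, Borrowings from CB +$174B
Change in total bank assets = +$717.5 billion.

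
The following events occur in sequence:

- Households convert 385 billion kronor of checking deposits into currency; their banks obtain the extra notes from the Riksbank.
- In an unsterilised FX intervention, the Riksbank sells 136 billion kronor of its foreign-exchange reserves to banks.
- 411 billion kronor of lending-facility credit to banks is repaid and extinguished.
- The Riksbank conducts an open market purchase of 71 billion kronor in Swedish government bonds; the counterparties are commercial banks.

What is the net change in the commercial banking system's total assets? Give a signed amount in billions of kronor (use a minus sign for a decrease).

-796 billion

Currency withdrawal 385 billion kronor: bank balance sheets shrink → −385B.
FX sale 136 billion kronor: just an asset swap on bank balance sheets → 0.
Discount-window repayment 411 billion kronor: bank balance sheets shrink → −411B.
OMO purchase (from banks) 71 billion kronor: just an asset swap on bank balance sheets → 0.
Net: −385 + 0 − 411 + 0 = -796 billion.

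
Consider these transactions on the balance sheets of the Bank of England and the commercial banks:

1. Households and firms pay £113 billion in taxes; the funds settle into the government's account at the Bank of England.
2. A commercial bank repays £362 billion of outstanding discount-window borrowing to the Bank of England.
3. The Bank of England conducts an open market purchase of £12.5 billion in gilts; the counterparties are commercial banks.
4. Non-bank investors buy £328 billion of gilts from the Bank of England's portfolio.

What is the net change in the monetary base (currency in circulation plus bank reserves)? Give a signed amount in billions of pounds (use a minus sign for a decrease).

-£790.5 billion

Government account inflow £113 billion: reserves shift to a non-base liability → −£113B.
Discount-window repayment £362 billion: Bank of England balance sheet contracts → −£362B.
OMO purchase (from banks) £12.5 billion: Bank of England balance sheet expands → +£12.5B.
Asset sale (to non-banks) £328 billion: Bank of England balance sheet contracts → −£328B.
Net: −113 − 362 + 12.5 − 328 = -£790.5 billion.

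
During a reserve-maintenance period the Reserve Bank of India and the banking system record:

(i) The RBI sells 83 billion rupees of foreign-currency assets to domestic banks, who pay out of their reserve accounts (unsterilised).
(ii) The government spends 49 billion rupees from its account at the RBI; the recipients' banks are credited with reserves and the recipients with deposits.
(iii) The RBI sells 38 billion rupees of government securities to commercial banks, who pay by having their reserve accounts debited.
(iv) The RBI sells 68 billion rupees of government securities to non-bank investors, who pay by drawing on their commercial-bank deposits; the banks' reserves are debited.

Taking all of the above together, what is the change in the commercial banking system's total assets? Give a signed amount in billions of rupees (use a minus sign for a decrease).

-19 billion

FX sale 83 billion rupees: just an asset swap on bank balance sheets → 0.
Government spending 49 billion rupees: bank balance sheets expand → +49B.
OMO sale (to banks) 38 billion rupees: just an asset swap on bank balance sheets → 0.
Asset sale (to non-banks) 68 billion rupees: bank balance sheets shrink → −68B.
Net: 0 + 49 + 0 − 68 = -19 billion.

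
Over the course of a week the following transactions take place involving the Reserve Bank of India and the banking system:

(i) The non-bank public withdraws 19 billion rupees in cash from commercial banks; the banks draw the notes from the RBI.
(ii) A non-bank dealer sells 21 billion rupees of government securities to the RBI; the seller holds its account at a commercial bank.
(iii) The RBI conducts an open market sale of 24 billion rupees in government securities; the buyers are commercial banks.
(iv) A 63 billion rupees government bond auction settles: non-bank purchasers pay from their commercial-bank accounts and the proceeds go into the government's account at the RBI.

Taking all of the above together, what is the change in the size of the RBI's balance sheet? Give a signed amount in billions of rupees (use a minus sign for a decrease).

RBI balance sheet:
  Assets:      Securities −3B
  Liabilities: Bank reserves −85B, Currency in circulation +19B, Government deposits +63B
Commercial banking system:
  Assets:      Reserves at CB −85B, Securities +24B
  Liabilities: Checkable deposits −61B
Change in total RBI assets = -3 billion.

-3 billion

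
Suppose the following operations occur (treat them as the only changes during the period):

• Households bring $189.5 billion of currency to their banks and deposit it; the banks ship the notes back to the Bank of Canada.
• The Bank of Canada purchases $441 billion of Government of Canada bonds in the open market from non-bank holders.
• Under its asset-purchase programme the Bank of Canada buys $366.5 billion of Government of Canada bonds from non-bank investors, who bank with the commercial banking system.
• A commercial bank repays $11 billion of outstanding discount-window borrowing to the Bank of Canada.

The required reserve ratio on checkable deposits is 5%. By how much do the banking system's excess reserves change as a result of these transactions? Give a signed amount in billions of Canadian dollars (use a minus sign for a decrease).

Currency deposit $189.5 billion: reserves +$189.5B, deposits +$189.5B.
Asset purchase (from non-banks) $441 billion: reserves +$441B, deposits +$441B.
Asset purchase (from non-banks) $366.5 billion: reserves +$366.5B, deposits +$366.5B.
Discount-window repayment $11 billion: reserves −$11B, deposits 0.
Totals: Δreserves = +$986B, Δdeposits = +$997B.
Δrequired reserves = 5% × +$997B = +$49.85B.
Δexcess reserves = Δreserves − Δrequired = +$986B − (+$49.85B) = +$936.15 billion.

+$936.15 billion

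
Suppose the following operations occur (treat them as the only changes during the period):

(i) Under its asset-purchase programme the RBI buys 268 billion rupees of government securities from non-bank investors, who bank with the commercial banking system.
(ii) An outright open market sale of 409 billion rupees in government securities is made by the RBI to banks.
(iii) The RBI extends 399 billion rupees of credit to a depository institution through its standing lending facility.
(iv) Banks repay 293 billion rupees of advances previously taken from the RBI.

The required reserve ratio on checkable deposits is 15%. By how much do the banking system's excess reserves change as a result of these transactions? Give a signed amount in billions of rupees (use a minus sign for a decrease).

-75.2 billion

Asset purchase (from non-banks) 268 billion rupees: reserves +268B, deposits +268B.
OMO sale (to banks) 409 billion rupees: reserves −409B, deposits 0.
Discount-window loan 399 billion rupees: reserves +399B, deposits 0.
Discount-window repayment 293 billion rupees: reserves −293B, deposits 0.
Totals: Δreserves = −35B, Δdeposits = +268B.
Δrequired reserves = 15% × +268B = +40.2B.
Δexcess reserves = Δreserves − Δrequired = −35B − (+40.2B) = -75.2 billion.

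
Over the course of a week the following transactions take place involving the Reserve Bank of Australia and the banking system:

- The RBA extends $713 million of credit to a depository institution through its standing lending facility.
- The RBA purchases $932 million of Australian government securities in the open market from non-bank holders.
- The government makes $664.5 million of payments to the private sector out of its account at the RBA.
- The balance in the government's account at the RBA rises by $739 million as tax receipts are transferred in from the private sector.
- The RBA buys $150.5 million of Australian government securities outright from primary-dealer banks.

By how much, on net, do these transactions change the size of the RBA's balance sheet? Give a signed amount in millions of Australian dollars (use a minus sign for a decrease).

+$1795.5 million

RBA balance sheet:
  Assets:      Securities +$1082.5M, Loans to banks +$713M
  Liabilities: Bank reserves +$1721M, Government deposits +$74.5M
Commercial banking system:
  Assets:      Reserves at CB +$1721M, Securities −$150.5M
  Liabilities: Checkable deposits +$857.5M, Borrowings from CB +$713M
Change in total RBA assets = +$1795.5 million.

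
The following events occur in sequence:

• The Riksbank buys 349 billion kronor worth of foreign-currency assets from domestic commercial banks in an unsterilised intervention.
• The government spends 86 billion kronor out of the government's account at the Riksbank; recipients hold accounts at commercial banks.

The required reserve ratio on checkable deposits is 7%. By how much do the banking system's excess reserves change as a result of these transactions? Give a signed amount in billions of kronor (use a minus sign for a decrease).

FX purchase 349 billion kronor: reserves +349B, deposits 0.
Government spending 86 billion kronor: reserves +86B, deposits +86B.
Totals: Δreserves = +435B, Δdeposits = +86B.
Δrequired reserves = 7% × +86B = +6.02B.
Δexcess reserves = Δreserves − Δrequired = +435B − (+6.02B) = +428.98 billion.

+428.98 billion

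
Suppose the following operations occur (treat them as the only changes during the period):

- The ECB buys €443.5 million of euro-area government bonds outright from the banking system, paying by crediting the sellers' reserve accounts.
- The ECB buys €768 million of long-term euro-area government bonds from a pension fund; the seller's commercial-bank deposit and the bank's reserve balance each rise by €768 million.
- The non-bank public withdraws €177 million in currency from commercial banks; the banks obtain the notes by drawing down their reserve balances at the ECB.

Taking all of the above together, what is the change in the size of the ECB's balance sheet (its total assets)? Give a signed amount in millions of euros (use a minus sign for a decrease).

ECB balance sheet:
  Assets:      Securities +€1211.5M
  Liabilities: Bank reserves +€1034.5M, Currency in circulation +€177M
Commercial banking system:
  Assets:      Reserves at CB +€1034.5M, Securities −€443.5M
  Liabilities: Checkable deposits +€591M
Change in total ECB assets = +€1211.5 million.

+€1211.5 million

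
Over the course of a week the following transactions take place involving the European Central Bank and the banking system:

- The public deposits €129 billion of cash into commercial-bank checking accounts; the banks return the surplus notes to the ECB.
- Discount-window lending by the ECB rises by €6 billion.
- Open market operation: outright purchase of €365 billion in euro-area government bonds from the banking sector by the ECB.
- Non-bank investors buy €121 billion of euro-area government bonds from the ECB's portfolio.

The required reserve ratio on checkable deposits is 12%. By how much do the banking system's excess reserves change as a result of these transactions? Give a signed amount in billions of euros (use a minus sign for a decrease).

Currency deposit €129 billion: reserves +€129B, deposits +€129B.
Discount-window loan €6 billion: reserves +€6B, deposits 0.
OMO purchase (from banks) €365 billion: reserves +€365B, deposits 0.
Asset sale (to non-banks) €121 billion: reserves −€121B, deposits −€121B.
Totals: Δreserves = +€379B, Δdeposits = +€8B.
Δrequired reserves = 12% × +€8B = +€0.96B.
Δexcess reserves = Δreserves − Δrequired = +€379B − (+€0.96B) = +€378.04 billion.

+€378.04 billion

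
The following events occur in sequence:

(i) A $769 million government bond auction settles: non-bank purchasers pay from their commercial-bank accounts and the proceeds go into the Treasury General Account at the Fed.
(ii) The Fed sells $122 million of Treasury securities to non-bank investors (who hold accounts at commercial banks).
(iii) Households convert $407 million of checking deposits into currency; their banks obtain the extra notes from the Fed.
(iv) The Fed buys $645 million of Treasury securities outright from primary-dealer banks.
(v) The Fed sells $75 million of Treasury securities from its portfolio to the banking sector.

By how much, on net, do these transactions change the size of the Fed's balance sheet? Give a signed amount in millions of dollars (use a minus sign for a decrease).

+$448 million

Fed balance sheet:
  Assets:      Securities +$448M
  Liabilities: Bank reserves −$728M, Currency in circulation +$407M, Government deposits +$769M
Change in total Fed assets = +$448 million.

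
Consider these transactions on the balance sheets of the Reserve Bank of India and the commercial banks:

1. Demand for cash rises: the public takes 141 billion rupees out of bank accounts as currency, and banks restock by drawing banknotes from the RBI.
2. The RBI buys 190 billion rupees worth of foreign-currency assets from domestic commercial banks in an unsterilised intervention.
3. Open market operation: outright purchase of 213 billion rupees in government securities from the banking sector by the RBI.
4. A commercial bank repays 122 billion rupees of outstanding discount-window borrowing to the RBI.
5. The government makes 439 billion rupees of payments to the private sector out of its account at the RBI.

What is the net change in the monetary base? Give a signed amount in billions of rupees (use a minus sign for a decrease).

+720 billion

RBI balance sheet:
  Assets:      Securities +213B, Loans to banks −122B, Foreign assets +190B
  Liabilities: Bank reserves +579B, Currency in circulation +141B, Government deposits −439B
Monetary base = currency + reserves: +141B + (+579B) = +720 billion.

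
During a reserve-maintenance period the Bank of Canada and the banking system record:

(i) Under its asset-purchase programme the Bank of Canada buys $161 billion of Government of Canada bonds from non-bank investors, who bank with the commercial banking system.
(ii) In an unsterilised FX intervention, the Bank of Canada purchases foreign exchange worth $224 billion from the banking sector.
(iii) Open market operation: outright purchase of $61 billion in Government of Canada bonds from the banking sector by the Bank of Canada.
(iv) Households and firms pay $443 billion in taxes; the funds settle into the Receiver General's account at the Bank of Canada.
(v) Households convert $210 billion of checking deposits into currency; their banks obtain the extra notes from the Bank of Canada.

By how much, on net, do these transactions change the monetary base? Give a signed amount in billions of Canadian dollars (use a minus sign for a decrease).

Bank of Canada balance sheet:
  Assets:      Securities +$222B, Foreign assets +$224B
  Liabilities: Bank reserves −$207B, Currency in circulation +$210B, Government deposits +$443B
Monetary base = currency + reserves: +$210B + (−$207B) = +$3 billion.

+$3 billion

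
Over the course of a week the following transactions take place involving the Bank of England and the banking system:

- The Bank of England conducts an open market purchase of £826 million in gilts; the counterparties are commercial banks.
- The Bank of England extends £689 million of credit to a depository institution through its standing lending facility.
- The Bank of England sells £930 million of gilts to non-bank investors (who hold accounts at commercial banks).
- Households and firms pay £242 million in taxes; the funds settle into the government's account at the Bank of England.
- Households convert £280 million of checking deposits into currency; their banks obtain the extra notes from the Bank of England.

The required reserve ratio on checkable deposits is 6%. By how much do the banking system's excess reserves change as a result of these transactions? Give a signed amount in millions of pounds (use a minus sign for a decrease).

+£150.12 million

OMO purchase (from banks) £826 million: reserves +£826M, deposits 0.
Discount-window loan £689 million: reserves +£689M, deposits 0.
Asset sale (to non-banks) £930 million: reserves −£930M, deposits −£930M.
Government account inflow £242 million: reserves −£242M, deposits −£242M.
Currency withdrawal £280 million: reserves −£280M, deposits −£280M.
Totals: Δreserves = +£63M, Δdeposits = −£1452M.
Δrequired reserves = 6% × −£1452M = −£87.12M.
Δexcess reserves = Δreserves − Δrequired = +£63M − (−£87.12M) = +£150.12 million.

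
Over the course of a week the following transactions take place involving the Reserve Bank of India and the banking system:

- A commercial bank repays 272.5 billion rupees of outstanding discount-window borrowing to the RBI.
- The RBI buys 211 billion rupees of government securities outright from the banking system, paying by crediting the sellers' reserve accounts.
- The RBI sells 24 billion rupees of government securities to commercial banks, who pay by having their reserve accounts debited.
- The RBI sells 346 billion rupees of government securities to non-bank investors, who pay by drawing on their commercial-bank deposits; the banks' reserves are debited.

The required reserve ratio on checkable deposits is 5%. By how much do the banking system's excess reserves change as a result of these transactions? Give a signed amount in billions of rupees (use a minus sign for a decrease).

-414.2 billion

Discount-window repayment 272.5 billion rupees: reserves −272.5B, deposits 0.
OMO purchase (from banks) 211 billion rupees: reserves +211B, deposits 0.
OMO sale (to banks) 24 billion rupees: reserves −24B, deposits 0.
Asset sale (to non-banks) 346 billion rupees: reserves −346B, deposits −346B.
Totals: Δreserves = −431.5B, Δdeposits = −346B.
Δrequired reserves = 5% × −346B = −17.3B.
Δexcess reserves = Δreserves − Δrequired = −431.5B − (−17.3B) = -414.2 billion.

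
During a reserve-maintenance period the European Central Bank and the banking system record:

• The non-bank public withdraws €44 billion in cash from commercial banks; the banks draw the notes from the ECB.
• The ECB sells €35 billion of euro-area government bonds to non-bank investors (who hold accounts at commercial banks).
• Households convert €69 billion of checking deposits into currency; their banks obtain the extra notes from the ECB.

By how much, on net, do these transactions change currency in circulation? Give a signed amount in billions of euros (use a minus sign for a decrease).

Currency withdrawal €44 billion: notes leave the central bank → +€44B.
Asset sale (to non-banks) €35 billion: no currency enters or leaves circulation → 0.
Currency withdrawal €69 billion: notes leave the central bank → +€69B.
Net: 44 + 0 + 69 = +€113 billion.

+€113 billion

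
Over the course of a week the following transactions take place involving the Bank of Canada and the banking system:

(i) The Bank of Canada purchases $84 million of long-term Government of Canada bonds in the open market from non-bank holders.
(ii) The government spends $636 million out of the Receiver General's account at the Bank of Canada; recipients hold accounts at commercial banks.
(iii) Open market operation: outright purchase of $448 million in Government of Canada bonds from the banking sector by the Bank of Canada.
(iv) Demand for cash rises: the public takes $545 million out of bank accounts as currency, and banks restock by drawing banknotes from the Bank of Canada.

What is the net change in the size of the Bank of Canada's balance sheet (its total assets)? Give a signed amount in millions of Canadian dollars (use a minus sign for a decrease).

+$532 million

Asset purchase (from non-banks) $84 million: a Bank of Canada asset is acquired → +$84M.
Government spending $636 million: only the composition of liabilities changes → 0.
OMO purchase (from banks) $448 million: a Bank of Canada asset is acquired → +$448M.
Currency withdrawal $545 million: only the composition of liabilities changes → 0.
Net: 84 + 0 + 448 + 0 = +$532 million.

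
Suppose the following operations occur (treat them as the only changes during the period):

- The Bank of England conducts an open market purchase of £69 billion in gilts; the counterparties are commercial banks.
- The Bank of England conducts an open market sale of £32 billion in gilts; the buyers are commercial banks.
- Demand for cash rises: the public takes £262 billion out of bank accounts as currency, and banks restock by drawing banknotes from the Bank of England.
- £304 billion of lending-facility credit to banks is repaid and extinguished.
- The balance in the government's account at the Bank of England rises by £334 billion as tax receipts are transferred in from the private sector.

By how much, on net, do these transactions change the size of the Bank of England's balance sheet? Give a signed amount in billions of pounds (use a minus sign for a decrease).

OMO purchase (from banks) £69 billion: a Bank of England asset is acquired → +£69B.
OMO sale (to banks) £32 billion: a Bank of England asset is shed → −£32B.
Currency withdrawal £262 billion: only the composition of liabilities changes → 0.
Discount-window repayment £304 billion: a Bank of England asset is shed → −£304B.
Government account inflow £334 billion: only the composition of liabilities changes → 0.
Net: 69 − 32 + 0 − 304 + 0 = -£267 billion.

-£267 billion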